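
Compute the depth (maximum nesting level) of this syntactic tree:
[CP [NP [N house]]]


Count bracket nesting levels:
'[' at pos 0: depth = 1
'[' at pos 4: depth = 2
'[' at pos 8: depth = 3
Maximum depth reached: 3

3


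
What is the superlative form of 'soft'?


Apply superlative formation (add -est): 'soft' -> 'softest'.

softest


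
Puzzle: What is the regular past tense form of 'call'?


Apply rule: Add -ed. 'call' becomes 'called'.

called


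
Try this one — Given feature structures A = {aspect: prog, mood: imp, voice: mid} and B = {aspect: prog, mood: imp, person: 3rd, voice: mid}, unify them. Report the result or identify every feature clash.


Compare features:
aspect: A=prog vs B=prog -> unified: prog
mood: A=imp vs B=imp -> unified: imp
person: A=_ vs B=3rd -> unified: 3rd
voice: A=mid vs B=mid -> unified: mid
No clashes found.

Unified: {aspect: prog, mood: imp, person: 3rd, voice: mid}


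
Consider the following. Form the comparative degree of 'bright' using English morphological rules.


Apply comparative formation (add -er): 'bright' -> 'brighter'.

brighter


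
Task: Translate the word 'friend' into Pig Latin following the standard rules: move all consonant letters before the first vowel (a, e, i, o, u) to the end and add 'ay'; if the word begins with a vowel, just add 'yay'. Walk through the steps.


'friend': move consonant cluster 'fr' to end and add 'ay': 'iendfray'.

iendfray


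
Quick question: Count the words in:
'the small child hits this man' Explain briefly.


Split into words: the | small | child | hits | this | man = 6 words.

6


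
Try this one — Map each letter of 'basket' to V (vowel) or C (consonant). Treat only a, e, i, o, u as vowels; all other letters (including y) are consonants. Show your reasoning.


Letter mapping: b = C, a = V, s = C, k = C, e = V, t = C.

CVCCVC


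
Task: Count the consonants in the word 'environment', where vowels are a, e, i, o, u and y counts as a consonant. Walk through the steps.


Consonants in 'environment': n, v, r, n, m, n, t = 7 consonants.

7


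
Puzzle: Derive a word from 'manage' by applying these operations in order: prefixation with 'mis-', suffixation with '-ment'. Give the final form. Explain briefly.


Step 1: Add prefix 'mis-' to 'manage' = 'mismanage'
Step 2: Add suffix '-ment' to 'mismanage' = 'mismanagement'

mismanagement


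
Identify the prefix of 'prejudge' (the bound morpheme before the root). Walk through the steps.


The word 'prejudge' = 'pre' (prefix) + 'judge' (root). The prefix is 'pre'.

pre


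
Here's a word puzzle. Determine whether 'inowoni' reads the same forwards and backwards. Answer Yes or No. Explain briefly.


Forward: 'inowoni'
Reversed: 'inowoni'
They are identical.

Yes


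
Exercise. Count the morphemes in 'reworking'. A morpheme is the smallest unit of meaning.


Decomposition: re- (prefix) + work (root) + -ing (suffix) = 3 morpheme(s)

3 morphemes


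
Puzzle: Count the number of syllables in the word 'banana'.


Break 'banana' into syllables: ba-na-na -> ba | na | na = 3 syllables

3 syllables


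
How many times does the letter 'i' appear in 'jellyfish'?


Letter 'i' in 'jellyfish': found at position(s) 7 = 1 occurrence(s).

1


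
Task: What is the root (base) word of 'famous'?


Remove suffix '-ous' from 'famous' to get root 'fame'.

fame


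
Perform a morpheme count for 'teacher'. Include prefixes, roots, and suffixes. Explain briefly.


Decomposition: teach (root) + -er (suffix) = 2 morpheme(s)

2 morphemes


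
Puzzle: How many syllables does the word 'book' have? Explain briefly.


Break 'book' into syllables: book -> book = 1 syllable

1 syllable


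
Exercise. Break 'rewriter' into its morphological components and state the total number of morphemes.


Step 1: Identify prefix: 're' (meaning: again)
Step 2: Identify root: 'write'
Step 3: Identify suffix(es): 'er'
Decomposition: re- (prefix: again) + write (root) + -er (suffix: one who)
Total morphemes: 3

3 morphemes (re- (prefix: again) + write (root) + -er (suffix: one who))


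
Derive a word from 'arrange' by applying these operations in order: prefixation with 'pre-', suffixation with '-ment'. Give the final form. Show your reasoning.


Step 1: Add prefix 'pre-' to 'arrange' = 'prearrange'
Step 2: Add suffix '-ment' to 'prearrange' = 'prearrangement'

prearrangement


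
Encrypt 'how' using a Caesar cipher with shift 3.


Shift each letter by 3: h -> k, o -> r, w -> z. Result: 'krz'.

krz


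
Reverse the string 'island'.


Reverse 'island' character by character: 'dnalsi'.

dnalsi


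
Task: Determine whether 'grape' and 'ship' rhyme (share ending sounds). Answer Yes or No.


Rime (stressed vowel + following sounds) of 'grape': -ape = /eɪp/
Rime of 'ship': -ip = /ɪp/
/eɪp/ and /ɪp/ are different ending sounds, so the words do not rhyme.

No


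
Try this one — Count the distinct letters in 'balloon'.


Unique letters in 'balloon': {a, b, l, n, o} = 5 distinct letters.

5


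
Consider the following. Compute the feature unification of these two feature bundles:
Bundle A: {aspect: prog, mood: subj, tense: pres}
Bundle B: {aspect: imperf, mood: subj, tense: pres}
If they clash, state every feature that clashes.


Compare features:
aspect: A=prog vs B=imperf -> CLASH
mood: A=subj vs B=subj -> unified: subj
tense: A=pres vs B=pres -> unified: pres
Clash detected on feature 'aspect' (prog vs imperf); unification fails.

CLASH on 'aspect' (prog vs imperf)


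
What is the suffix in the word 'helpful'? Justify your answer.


The word 'helpful' = 'help' (root) + '-ful' (suffix). The suffix is '-ful'.

ful


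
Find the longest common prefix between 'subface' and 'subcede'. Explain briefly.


Compare from the start: 3 characters match: 'sub'. Mismatch at position 4: 'f' vs 'c'.

sub


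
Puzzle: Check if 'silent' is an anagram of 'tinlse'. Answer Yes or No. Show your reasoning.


Sorted letters of 'silent': 'eilnst'
Sorted letters of 'tinlse': 'eilnst'
They match.

Yes


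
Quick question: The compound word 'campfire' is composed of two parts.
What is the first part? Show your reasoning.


Split 'campfire' into 'camp' + 'fire'. The first part is 'camp'.

camp


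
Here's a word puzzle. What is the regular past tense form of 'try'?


Apply rule: Change -y to -ied. 'try' becomes 'tried'.

tried


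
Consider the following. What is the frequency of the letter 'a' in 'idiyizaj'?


Letter 'a' in 'idiyizaj': found at position(s) 7 = 1 occurrence(s).

1


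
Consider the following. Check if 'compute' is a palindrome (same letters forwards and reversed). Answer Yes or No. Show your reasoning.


Forward: 'compute'
Reversed: 'etupmoc'
They differ.

No


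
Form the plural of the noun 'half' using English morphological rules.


Apply rule: Change -f to -ves. 'half' becomes 'halves'.

halves


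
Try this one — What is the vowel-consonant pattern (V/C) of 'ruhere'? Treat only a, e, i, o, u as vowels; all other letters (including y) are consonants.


Letter mapping: r = C, u = V, h = C, e = V, r = C, e = V.

CVCVCV


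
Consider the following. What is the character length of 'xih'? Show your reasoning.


Spell out 'xih' and number each letter: x(1), i(2), h(3). Total: 3 letters.

3


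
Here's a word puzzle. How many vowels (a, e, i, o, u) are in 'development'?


Vowels in 'development': e, e, o, e = 4 vowels.

4


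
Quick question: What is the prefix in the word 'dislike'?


The word 'dislike' = 'dis' (prefix) + 'like' (root). The prefix is 'dis'.

dis


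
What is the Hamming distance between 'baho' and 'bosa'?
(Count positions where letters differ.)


Alignment:
Position 1: 'b' vs 'b' = match
Position 2: 'a' vs 'o' = DIFFER
Position 3: 'h' vs 's' = DIFFER
Position 4: 'o' vs 'a' = DIFFER
Total differences: 3

3


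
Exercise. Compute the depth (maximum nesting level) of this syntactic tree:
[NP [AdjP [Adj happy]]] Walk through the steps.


Count bracket nesting levels:
'[' at pos 0: depth = 1
'[' at pos 4: depth = 2
'[' at pos 10: depth = 3
Maximum depth reached: 3

3


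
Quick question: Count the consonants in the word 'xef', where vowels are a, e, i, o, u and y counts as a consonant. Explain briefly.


Consonants in 'xef': x, f = 2 consonants.

2


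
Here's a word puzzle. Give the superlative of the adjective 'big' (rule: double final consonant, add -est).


Apply superlative formation (double final consonant, add -est): 'big' -> 'biggest'.

biggest


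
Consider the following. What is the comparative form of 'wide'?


Apply comparative formation (ends in e: add -r): 'wide' -> 'wider'.

wider


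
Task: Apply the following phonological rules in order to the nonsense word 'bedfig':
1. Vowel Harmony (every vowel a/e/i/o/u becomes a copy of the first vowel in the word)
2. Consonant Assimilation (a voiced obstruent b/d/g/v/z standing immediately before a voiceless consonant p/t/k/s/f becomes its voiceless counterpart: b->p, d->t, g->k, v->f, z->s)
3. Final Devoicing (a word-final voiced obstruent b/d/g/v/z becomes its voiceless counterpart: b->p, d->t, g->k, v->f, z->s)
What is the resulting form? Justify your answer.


Starting form: 'bedfig'
Rule 1: Vowel Harmony: all vowels become 'e' (matching first vowel). 'bedfig' -> 'bedfeg'
Rule 2: Consonant Assimilation: voiced obstruent before voiceless consonant becomes voiceless ('df' -> 'tf'). 'bedfeg' -> 'betfeg'
Rule 3: Final Devoicing: word-final voiced obstruent 'g' becomes voiceless 'k'. 'betfeg' -> 'betfek'
Final form: 'betfek'

betfek


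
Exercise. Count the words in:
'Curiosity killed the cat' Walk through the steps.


Split into words: Curiosity | killed | the | cat = 4 words.

4


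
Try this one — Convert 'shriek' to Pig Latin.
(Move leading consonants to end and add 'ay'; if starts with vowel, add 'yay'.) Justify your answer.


'shriek': move consonant cluster 'shr' to end and add 'ay': 'iekshray'.

iekshray


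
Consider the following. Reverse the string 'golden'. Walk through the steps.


Reverse 'golden' character by character: 'nedlog'.

nedlog


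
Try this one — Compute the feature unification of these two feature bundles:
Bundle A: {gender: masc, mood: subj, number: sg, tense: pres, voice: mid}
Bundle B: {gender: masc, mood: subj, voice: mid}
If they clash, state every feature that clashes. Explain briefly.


Compare features:
gender: A=masc vs B=masc -> unified: masc
mood: A=subj vs B=subj -> unified: subj
number: A=sg vs B=_ -> unified: sg
tense: A=pres vs B=_ -> unified: pres
voice: A=mid vs B=mid -> unified: mid
No clashes found.

Unified: {gender: masc, mood: subj, number: sg, tense: pres, voice: mid}


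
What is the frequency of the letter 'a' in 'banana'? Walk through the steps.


Letter 'a' in 'banana': found at position(s) 2, 4, 6 = 3 occurrence(s).

3


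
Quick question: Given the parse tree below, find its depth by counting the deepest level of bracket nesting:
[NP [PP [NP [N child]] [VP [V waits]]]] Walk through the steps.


Count bracket nesting levels:
'[' at pos 0: depth = 1
'[' at pos 4: depth = 2
'[' at pos 8: depth = 3
'[' at pos 12: depth = 4
'[' at pos 23: depth = 3
'[' at pos 27: depth = 4
Maximum depth reached: 4

4


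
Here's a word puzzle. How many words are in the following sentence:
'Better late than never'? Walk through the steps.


Split into words: Better | late | than | never = 4 words.

4


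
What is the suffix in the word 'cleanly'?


The word 'cleanly' = 'clean' (root) + '-ly' (suffix). The suffix is '-ly'.

ly


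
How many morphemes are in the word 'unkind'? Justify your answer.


Decomposition: un- (prefix) + kind (root) = 2 morpheme(s)

2 morphemes


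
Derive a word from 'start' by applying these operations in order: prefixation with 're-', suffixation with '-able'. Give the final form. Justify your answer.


Step 1: Add prefix 're-' to 'start' = 'restart'
Step 2: Add suffix '-able' to 'restart' = 'restartable'

restartable


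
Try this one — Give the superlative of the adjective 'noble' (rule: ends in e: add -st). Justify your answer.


Apply superlative formation (ends in e: add -st): 'noble' -> 'noblest'.

noblest


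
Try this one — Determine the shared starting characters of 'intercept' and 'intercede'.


Compare from the start: 7 characters match: 'interce'. Mismatch at position 8: 'p' vs 'd'.

interce


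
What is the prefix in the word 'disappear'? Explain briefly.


The word 'disappear' = 'dis' (prefix) + 'appear' (root). The prefix is 'dis'.

dis


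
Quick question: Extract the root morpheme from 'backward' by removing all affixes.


Remove suffix '-ward' from 'backward' to get root 'back'.

back


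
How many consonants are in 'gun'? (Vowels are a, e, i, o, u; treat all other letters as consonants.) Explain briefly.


Consonants in 'gun': g, n = 2 consonants.

2


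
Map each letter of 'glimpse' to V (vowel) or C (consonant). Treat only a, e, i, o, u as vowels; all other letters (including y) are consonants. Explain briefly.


Letter mapping: g = C, l = C, i = V, m = C, p = C, s = C, e = V.

CCVCCCV


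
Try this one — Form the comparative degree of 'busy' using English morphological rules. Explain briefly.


Apply comparative formation (consonant + y: change y to i, add -er): 'busy' -> 'busier'.

busier


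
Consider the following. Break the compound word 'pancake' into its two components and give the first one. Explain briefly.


Split 'pancake' into 'pan' + 'cake'. The first part is 'pan'.

pan


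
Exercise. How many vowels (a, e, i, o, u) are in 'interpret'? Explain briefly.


Vowels in 'interpret': i, e, e = 3 vowels.

3


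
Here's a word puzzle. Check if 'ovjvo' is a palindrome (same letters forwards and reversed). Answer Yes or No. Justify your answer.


Forward: 'ovjvo'
Reversed: 'ovjvo'
They are identical.

Yes


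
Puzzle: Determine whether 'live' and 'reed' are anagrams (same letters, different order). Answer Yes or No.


Sorted letters of 'live': 'eilv'
Sorted letters of 'reed': 'deer'
They do not match.

No


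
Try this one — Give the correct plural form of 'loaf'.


Apply rule: Change -f to -ves. 'loaf' becomes 'loaves'.

loaves


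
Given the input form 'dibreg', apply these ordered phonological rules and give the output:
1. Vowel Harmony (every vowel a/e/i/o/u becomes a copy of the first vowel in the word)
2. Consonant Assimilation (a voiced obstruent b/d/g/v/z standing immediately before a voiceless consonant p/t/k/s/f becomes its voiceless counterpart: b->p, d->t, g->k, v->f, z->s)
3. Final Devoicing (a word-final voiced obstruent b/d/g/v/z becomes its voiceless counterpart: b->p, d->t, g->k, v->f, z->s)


Starting form: 'dibreg'
Rule 1: Vowel Harmony: all vowels become 'i' (matching first vowel). 'dibreg' -> 'dibrig'
Rule 2: Consonant Assimilation: no voiced obstruent (b/d/g/v/z) stands immediately before a voiceless consonant (p/t/k/s/f). No change.
Rule 3: Final Devoicing: word-final voiced obstruent 'g' becomes voiceless 'k'. 'dibrig' -> 'dibrik'
Final form: 'dibrik'

dibrik


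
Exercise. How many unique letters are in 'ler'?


Unique letters in 'ler': {e, l, r} = 3 distinct letters.

3


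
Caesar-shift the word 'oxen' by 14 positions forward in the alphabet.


Shift each letter by 14: o -> c, x -> l, e -> s, n -> b. Result: 'clsb'.

clsb


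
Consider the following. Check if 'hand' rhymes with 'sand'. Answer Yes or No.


Rime (stressed vowel + following sounds) of 'hand': -and = /ænd/
Rime of 'sand': -and = /ænd/
/ænd/ and /ænd/ are the same ending sound, so the words rhyme.

Yes


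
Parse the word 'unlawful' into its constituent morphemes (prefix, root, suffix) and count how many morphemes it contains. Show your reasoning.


Step 1: Identify prefix: 'un' (meaning: not/reverse)
Step 2: Identify root: 'law'
Step 3: Identify suffix(es): 'ful'
Decomposition: un- (prefix: not/reverse) + law (root) + -ful (suffix: full of)
Total morphemes: 3

3 morphemes (un- (prefix: not/reverse) + law (root) + -ful (suffix: full of))


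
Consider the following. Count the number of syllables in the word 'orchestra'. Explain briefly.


Break 'orchestra' into syllables: or-ches-tra -> or | ches | tra = 3 syllables

3 syllables


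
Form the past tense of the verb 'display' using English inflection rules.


Apply rule: Add -ed. 'display' becomes 'displayed'.

displayed


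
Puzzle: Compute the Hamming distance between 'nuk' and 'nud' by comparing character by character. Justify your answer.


Alignment:
Position 1: 'n' vs 'n' = match
Position 2: 'u' vs 'u' = match
Position 3: 'k' vs 'd' = DIFFER
Total differences: 1

1


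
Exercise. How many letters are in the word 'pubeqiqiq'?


Spell out 'pubeqiqiq' and number each letter: p(1), u(2), b(3), e(4), q(5), i(6), q(7), i(8), q(9). Total: 9 letters.

9


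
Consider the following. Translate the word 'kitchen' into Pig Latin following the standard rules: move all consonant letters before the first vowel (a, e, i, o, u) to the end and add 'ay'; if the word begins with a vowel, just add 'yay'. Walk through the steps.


'kitchen': move consonant cluster 'k' to end and add 'ay': 'itchenkay'.

itchenkay


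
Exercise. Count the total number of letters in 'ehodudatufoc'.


Spell out 'ehodudatufoc' and number each letter: e(1), h(2), o(3), d(4), u(5), d(6), a(7), t(8), u(9), f(10), o(11), c(12). Total: 12 letters.

12


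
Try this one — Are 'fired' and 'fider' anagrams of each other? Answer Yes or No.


Sorted letters of 'fired': 'defir'
Sorted letters of 'fider': 'defir'
They match.

Yes


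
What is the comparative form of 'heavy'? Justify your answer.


Apply comparative formation (consonant + y: change y to i, add -er): 'heavy' -> 'heavier'.

heavier


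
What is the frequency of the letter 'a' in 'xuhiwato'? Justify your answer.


Letter 'a' in 'xuhiwato': found at position(s) 6 = 1 occurrence(s).

1


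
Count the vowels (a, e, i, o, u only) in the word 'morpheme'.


Vowels in 'morpheme': o, e, e = 3 vowels.

3


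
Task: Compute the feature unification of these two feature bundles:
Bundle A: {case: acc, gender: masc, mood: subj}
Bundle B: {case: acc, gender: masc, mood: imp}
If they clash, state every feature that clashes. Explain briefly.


Compare features:
case: A=acc vs B=acc -> unified: acc
gender: A=masc vs B=masc -> unified: masc
mood: A=subj vs B=imp -> CLASH
Clash detected on feature 'mood' (subj vs imp); unification fails.

CLASH on 'mood' (subj vs imp)


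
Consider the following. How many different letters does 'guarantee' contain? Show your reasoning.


Unique letters in 'guarantee': {a, e, g, n, r, t, u} = 7 distinct letters.

7


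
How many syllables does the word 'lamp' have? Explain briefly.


Break 'lamp' into syllables: lamp -> lamp = 1 syllable

1 syllable


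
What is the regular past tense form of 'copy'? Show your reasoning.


Apply rule: Change -y to -ied. 'copy' becomes 'copied'.

copied


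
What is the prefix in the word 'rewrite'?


The word 'rewrite' = 're' (prefix) + 'write' (root). The prefix is 're'.

re


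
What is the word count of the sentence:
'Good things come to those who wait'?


Split into words: Good | things | come | to | those | who | wait = 7 words.

7


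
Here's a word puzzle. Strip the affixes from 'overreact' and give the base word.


Remove prefix 'over' from 'overreact' to get root 'react'.

react


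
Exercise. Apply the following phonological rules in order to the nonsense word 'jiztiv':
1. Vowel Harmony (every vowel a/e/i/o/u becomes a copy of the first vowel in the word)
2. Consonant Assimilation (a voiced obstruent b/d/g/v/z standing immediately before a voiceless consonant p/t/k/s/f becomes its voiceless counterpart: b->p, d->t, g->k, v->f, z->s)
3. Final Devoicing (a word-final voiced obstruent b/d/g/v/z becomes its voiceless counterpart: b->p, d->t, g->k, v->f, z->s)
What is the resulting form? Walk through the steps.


Starting form: 'jiztiv'
Rule 1: Vowel Harmony: all vowels already match. No change.
Rule 2: Consonant Assimilation: voiced obstruent before voiceless consonant becomes voiceless ('zt' -> 'st'). 'jiztiv' -> 'jistiv'
Rule 3: Final Devoicing: word-final voiced obstruent 'v' becomes voiceless 'f'. 'jistiv' -> 'jistif'
Final form: 'jistif'

jistif


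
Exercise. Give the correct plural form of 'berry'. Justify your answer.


Apply rule: Change -y to -ies (consonant + y). 'berry' becomes 'berries'.

berries


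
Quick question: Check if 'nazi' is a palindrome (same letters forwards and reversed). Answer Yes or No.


Forward: 'nazi'
Reversed: 'izan'
They differ.

No


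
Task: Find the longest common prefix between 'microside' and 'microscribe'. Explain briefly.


Compare from the start: 6 characters match: 'micros'. Mismatch at position 7: 'i' vs 'c'.

micros


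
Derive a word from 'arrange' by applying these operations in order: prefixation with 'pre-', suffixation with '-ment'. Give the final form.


Step 1: Add prefix 'pre-' to 'arrange' = 'prearrange'
Step 2: Add suffix '-ment' to 'prearrange' = 'prearrangement'

prearrangement


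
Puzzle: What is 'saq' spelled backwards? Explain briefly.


Reverse 'saq' character by character: 'qas'.

qas


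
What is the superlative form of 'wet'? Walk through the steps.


Apply superlative formation (double final consonant, add -est): 'wet' -> 'wettest'.

wettest


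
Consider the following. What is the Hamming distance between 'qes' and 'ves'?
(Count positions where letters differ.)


Alignment:
Position 1: 'q' vs 'v' = DIFFER
Position 2: 'e' vs 'e' = match
Position 3: 's' vs 's' = match
Total differences: 1

1


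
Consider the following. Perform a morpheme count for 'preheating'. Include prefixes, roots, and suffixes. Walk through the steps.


Decomposition: pre- (prefix) + heat (root) + -ing (suffix) = 3 morpheme(s)

3 morphemes


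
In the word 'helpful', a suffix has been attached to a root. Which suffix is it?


The word 'helpful' = 'help' (root) + '-ful' (suffix). The suffix is '-ful'.

ful


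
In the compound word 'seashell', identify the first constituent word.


Split 'seashell' into 'sea' + 'shell'. The first part is 'sea'.

sea


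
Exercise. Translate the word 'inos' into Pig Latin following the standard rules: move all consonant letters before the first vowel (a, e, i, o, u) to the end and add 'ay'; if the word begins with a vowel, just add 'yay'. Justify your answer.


'inos' starts with a vowel, so add 'yay': 'inosyay'.

inosyay


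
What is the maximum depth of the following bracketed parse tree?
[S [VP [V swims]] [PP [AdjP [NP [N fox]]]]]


Count bracket nesting levels:
'[' at pos 0: depth = 1
'[' at pos 3: depth = 2
'[' at pos 7: depth = 3
'[' at pos 18: depth = 2
'[' at pos 22: depth = 3
'[' at pos 28: depth = 4
'[' at pos 32: depth = 5
Maximum depth reached: 5

5


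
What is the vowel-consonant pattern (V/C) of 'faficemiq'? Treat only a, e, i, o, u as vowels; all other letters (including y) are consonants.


Letter mapping: f = C, a = V, f = C, i = V, c = C, e = V, m = C, i = V, q = C.

CVCVCVCVC


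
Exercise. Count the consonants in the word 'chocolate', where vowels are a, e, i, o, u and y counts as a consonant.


Consonants in 'chocolate': c, h, c, l, t = 5 consonants.

5


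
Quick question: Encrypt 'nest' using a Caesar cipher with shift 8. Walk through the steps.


Shift each letter by 8: n -> v, e -> m, s -> a, t -> b. Result: 'vmab'.

vmab


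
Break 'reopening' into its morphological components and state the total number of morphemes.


Step 1: Identify prefix: 're' (meaning: again)
Step 2: Identify root: 'open'
Step 3: Identify suffix(es): 'ing'
Decomposition: re- (prefix: again) + open (root) + -ing (suffix: ongoing action)
Total morphemes: 3

3 morphemes (re- (prefix: again) + open (root) + -ing (suffix: ongoing action))


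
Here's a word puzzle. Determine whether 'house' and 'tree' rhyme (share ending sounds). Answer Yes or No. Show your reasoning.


Rime (stressed vowel + following sounds) of 'house': -ouse = /aʊs/
Rime of 'tree': -ee = /iː/
/aʊs/ and /iː/ are different ending sounds, so the words do not rhyme.

No


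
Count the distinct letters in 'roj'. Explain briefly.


Unique letters in 'roj': {j, o, r} = 3 distinct letters.

3


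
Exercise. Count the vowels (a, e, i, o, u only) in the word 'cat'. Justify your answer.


Vowels in 'cat': a = 1 vowels.

1


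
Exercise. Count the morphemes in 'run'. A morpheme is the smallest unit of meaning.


Decomposition: run (free morpheme) = 1 morpheme(s)

1 morphemes


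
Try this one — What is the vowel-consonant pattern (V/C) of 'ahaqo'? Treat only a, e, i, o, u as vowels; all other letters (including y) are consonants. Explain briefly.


Letter mapping: a = V, h = C, a = V, q = C, o = V.

VCVCV


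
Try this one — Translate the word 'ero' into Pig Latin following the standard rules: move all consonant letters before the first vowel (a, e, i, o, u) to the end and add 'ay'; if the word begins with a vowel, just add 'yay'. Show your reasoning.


'ero' starts with a vowel, so add 'yay': 'eroyay'.

eroyay


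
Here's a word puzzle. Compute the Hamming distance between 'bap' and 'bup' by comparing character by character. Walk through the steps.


Alignment:
Position 1: 'b' vs 'b' = match
Position 2: 'a' vs 'u' = DIFFER
Position 3: 'p' vs 'p' = match
Total differences: 1

1


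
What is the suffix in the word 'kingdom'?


The word 'kingdom' = 'king' (root) + '-dom' (suffix). The suffix is '-dom'.

dom


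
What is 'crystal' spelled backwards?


Reverse 'crystal' character by character: 'latsyrc'.

latsyrc


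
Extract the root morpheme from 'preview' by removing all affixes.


Remove prefix 'pre' from 'preview' to get root 'view'.

view


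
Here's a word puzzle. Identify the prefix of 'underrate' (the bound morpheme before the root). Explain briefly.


The word 'underrate' = 'under' (prefix) + 'rate' (root). The prefix is 'under'.

under


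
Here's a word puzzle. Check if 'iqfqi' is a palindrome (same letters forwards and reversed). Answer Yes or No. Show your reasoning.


Forward: 'iqfqi'
Reversed: 'iqfqi'
They are identical.

Yes


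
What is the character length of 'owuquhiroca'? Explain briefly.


Spell out 'owuquhiroca' and number each letter: o(1), w(2), u(3), q(4), u(5), h(6), i(7), r(8), o(9), c(10), a(11). Total: 11 letters.

11


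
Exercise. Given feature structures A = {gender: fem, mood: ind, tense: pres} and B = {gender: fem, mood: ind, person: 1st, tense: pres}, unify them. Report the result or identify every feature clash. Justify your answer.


Compare features:
gender: A=fem vs B=fem -> unified: fem
mood: A=ind vs B=ind -> unified: ind
person: A=_ vs B=1st -> unified: 1st
tense: A=pres vs B=pres -> unified: pres
No clashes found.

Unified: {gender: fem, mood: ind, person: 1st, tense: pres}


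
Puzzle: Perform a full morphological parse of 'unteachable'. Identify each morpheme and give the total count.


Step 1: Identify prefix: 'un' (meaning: not/reverse)
Step 2: Identify root: 'teach'
Step 3: Identify suffix(es): 'able'
Decomposition: un- (prefix: not/reverse) + teach (root) + -able (suffix: capable of)
Total morphemes: 3

3 morphemes (un- (prefix: not/reverse) + teach (root) + -able (suffix: capable of))


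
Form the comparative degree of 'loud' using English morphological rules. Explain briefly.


Apply comparative formation (add -er): 'loud' -> 'louder'.

louder


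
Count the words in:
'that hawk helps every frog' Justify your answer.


Split into words: that | hawk | helps | every | frog = 5 words.

5


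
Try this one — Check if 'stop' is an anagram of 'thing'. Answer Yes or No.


Sorted letters of 'stop': 'opst'
Sorted letters of 'thing': 'ghint'
They do not match.

No


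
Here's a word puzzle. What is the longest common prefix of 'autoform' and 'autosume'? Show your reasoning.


Compare from the start: 4 characters match: 'auto'. Mismatch at position 5: 'f' vs 's'.

auto


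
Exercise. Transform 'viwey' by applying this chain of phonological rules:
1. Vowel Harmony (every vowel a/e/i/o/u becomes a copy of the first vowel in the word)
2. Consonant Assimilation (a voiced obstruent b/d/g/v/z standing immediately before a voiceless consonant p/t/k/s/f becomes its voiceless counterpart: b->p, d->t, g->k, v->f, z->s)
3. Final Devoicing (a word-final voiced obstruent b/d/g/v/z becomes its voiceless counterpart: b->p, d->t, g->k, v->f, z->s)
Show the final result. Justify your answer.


Starting form: 'viwey'
Rule 1: Vowel Harmony: all vowels become 'i' (matching first vowel). 'viwey' -> 'viwiy'
Rule 2: Consonant Assimilation: no voiced obstruent (b/d/g/v/z) stands immediately before a voiceless consonant (p/t/k/s/f). No change.
Rule 3: Final Devoicing: final consonant 'y' is not one of the voiced obstruents b/d/g/v/z. No change.
Final form: 'viwiy'

viwiy


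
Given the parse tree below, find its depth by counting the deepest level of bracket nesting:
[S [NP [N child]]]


Count bracket nesting levels:
'[' at pos 0: depth = 1
'[' at pos 3: depth = 2
'[' at pos 7: depth = 3
Maximum depth reached: 3

3


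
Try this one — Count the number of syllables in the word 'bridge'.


Break 'bridge' into syllables: bridge -> bridge = 1 syllable

1 syllable


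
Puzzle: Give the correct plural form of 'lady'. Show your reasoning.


Apply rule: Change -y to -ies (consonant + y). 'lady' becomes 'ladies'.

ladies


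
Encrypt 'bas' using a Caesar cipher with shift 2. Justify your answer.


Shift each letter by 2: b -> d, a -> c, s -> u. Result: 'dcu'.

dcu


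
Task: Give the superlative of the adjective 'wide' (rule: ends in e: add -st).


Apply superlative formation (ends in e: add -st): 'wide' -> 'widest'.

widest


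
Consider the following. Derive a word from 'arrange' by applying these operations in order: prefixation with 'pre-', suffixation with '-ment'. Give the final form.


Step 1: Add prefix 'pre-' to 'arrange' = 'prearrange'
Step 2: Add suffix '-ment' to 'prearrange' = 'prearrangement'

prearrangement


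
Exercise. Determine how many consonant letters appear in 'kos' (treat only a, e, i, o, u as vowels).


Consonants in 'kos': k, s = 2 consonants.

2


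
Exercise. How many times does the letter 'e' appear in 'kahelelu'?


Letter 'e' in 'kahelelu': found at position(s) 4, 6 = 2 occurrence(s).

2


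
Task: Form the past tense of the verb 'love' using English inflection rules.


Apply rule: Add -d (word ends in -e). 'love' becomes 'loved'.

loved


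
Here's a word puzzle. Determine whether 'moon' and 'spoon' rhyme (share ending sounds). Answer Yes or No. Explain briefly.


Rime (stressed vowel + following sounds) of 'moon': -oon = /uːn/
Rime of 'spoon': -oon = /uːn/
/uːn/ and /uːn/ are the same ending sound, so the words rhyme.

Yes


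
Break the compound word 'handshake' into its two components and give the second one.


Split 'handshake' into 'hand' + 'shake'. The second part is 'shake'.

shake


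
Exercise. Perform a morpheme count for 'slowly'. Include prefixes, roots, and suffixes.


Decomposition: slow (root) + -ly (suffix) = 2 morpheme(s)

2 morphemes


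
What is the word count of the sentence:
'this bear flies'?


Split into words: this | bear | flies = 3 words.

3


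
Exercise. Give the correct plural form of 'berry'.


Apply rule: Change -y to -ies (consonant + y). 'berry' becomes 'berries'.

berries


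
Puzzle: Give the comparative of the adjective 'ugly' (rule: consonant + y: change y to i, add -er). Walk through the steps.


Apply comparative formation (consonant + y: change y to i, add -er): 'ugly' -> 'uglier'.

uglier


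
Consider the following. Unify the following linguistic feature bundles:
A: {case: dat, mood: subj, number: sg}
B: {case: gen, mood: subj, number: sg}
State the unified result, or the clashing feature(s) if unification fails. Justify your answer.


Compare features:
case: A=dat vs B=gen -> CLASH
mood: A=subj vs B=subj -> unified: subj
number: A=sg vs B=sg -> unified: sg
Clash detected on feature 'case' (dat vs gen); unification fails.

CLASH on 'case' (dat vs gen)


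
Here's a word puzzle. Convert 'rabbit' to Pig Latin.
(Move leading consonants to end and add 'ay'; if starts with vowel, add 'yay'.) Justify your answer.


'rabbit': move consonant cluster 'r' to end and add 'ay': 'abbitray'.

abbitray


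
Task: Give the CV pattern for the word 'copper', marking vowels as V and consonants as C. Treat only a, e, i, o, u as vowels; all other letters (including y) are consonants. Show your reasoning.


Letter mapping: c = C, o = V, p = C, p = C, e = V, r = C.

CVCCVC


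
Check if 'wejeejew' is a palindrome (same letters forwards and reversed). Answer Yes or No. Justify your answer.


Forward: 'wejeejew'
Reversed: 'wejeejew'
They are identical.

Yes


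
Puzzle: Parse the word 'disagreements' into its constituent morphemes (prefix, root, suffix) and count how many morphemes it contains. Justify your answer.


Step 1: Identify prefix: 'dis' (meaning: not/apart)
Step 2: Identify root: 'agree'
Step 3: Identify suffix(es): 'ment, s'
Decomposition: dis- (prefix: not/apart) + agree (root) + -ment (suffix: action/result) + -s (plural)
Total morphemes: 4

4 morphemes (dis- (prefix: not/apart) + agree (root) + -ment (suffix: action/result) + -s (plural))


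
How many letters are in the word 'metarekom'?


Spell out 'metarekom' and number each letter: m(1), e(2), t(3), a(4), r(5), e(6), k(7), o(8), m(9). Total: 9 letters.

9


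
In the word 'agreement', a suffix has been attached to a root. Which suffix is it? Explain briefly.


The word 'agreement' = 'agree' (root) + '-ment' (suffix). The suffix is '-ment'.

ment


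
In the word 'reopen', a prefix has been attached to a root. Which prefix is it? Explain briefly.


The word 'reopen' = 're' (prefix) + 'open' (root). The prefix is 're'.

re


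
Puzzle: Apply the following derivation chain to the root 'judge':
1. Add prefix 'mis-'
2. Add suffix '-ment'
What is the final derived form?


Step 1: Add prefix 'mis-' to 'judge' = 'misjudge'
Step 2: Add suffix '-ment' to 'misjudge' = 'misjudgment'

misjudgment


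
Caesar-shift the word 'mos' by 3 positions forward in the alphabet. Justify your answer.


Shift each letter by 3: m -> p, o -> r, s -> v. Result: 'prv'.

prv


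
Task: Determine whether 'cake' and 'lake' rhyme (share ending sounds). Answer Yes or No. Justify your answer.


Rime (stressed vowel + following sounds) of 'cake': -ake = /eɪk/
Rime of 'lake': -ake = /eɪk/
/eɪk/ and /eɪk/ are the same ending sound, so the words rhyme.

Yes


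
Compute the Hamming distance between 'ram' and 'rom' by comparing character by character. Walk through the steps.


Alignment:
Position 1: 'r' vs 'r' = match
Position 2: 'a' vs 'o' = DIFFER
Position 3: 'm' vs 'm' = match
Total differences: 1

1


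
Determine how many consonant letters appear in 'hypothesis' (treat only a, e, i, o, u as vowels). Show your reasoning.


Consonants in 'hypothesis': h, y, p, t, h, s, s = 7 consonants.

7


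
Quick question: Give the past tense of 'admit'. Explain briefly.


Apply rule: Double final consonant and add -ed. 'admit' becomes 'admitted'.

admitted


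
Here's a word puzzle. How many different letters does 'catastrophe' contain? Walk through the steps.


Unique letters in 'catastrophe': {a, c, e, h, o, p, r, s, t} = 9 distinct letters.

9


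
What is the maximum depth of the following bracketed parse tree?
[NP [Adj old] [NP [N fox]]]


Count bracket nesting levels:
'[' at pos 0: depth = 1
'[' at pos 4: depth = 2
'[' at pos 14: depth = 2
'[' at pos 18: depth = 3
Maximum depth reached: 3

3


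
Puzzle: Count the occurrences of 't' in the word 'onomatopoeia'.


Letter 't' in 'onomatopoeia': found at position(s) 6 = 1 occurrence(s).

1


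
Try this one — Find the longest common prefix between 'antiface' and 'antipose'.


Compare from the start: 4 characters match: 'anti'. Mismatch at position 5: 'f' vs 'p'.

anti


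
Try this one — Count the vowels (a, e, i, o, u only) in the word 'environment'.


Vowels in 'environment': e, i, o, e = 4 vowels.

4


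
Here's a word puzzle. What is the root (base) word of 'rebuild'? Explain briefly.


Remove prefix 're' from 'rebuild' to get root 'build'.

build


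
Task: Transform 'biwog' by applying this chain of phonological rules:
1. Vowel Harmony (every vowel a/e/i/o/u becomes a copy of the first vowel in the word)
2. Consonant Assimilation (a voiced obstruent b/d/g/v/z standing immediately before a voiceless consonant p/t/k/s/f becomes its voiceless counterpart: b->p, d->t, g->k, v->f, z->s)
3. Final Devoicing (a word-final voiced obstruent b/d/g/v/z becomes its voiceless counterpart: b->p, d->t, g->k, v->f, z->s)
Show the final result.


Starting form: 'biwog'
Rule 1: Vowel Harmony: all vowels become 'i' (matching first vowel). 'biwog' -> 'biwig'
Rule 2: Consonant Assimilation: no voiced obstruent (b/d/g/v/z) stands immediately before a voiceless consonant (p/t/k/s/f). No change.
Rule 3: Final Devoicing: word-final voiced obstruent 'g' becomes voiceless 'k'. 'biwig' -> 'biwik'
Final form: 'biwik'

biwik


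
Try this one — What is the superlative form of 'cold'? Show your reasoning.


Apply superlative formation (add -est): 'cold' -> 'coldest'.

coldest


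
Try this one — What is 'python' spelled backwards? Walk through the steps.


Reverse 'python' character by character: 'nohtyp'.

nohtyp


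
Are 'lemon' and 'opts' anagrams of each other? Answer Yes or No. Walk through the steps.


Sorted letters of 'lemon': 'elmno'
Sorted letters of 'opts': 'opst'
They do not match.

No


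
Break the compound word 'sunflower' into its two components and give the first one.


Split 'sunflower' into 'sun' + 'flower'. The first part is 'sun'.

sun


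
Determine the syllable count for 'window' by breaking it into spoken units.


Break 'window' into syllables: win-dow -> win | dow = 2 syllables

2 syllables


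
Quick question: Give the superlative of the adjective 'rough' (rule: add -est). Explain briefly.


Apply superlative formation (add -est): 'rough' -> 'roughest'.

roughest


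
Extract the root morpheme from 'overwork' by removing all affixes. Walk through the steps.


Remove prefix 'over' from 'overwork' to get root 'work'.

work


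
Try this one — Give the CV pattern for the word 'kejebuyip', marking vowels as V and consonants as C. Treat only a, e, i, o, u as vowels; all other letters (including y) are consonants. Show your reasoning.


Letter mapping: k = C, e = V, j = C, e = V, b = C, u = V, y = C, i = V, p = C.

CVCVCVCVC


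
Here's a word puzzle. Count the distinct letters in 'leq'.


Unique letters in 'leq': {e, l, q} = 3 distinct letters.

3


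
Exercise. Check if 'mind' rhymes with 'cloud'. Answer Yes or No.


Rime (stressed vowel + following sounds) of 'mind': -ind = /aɪnd/
Rime of 'cloud': -oud = /aʊd/
/aɪnd/ and /aʊd/ are different ending sounds, so the words do not rhyme.

No


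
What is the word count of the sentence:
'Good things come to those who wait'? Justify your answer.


Split into words: Good | things | come | to | those | who | wait = 7 words.

7
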